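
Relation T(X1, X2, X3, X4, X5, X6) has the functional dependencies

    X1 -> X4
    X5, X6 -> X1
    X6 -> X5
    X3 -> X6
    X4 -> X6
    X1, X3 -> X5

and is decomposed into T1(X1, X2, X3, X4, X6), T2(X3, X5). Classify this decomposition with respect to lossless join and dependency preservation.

Lossless test: (X3)⁺ = {X1, X3, X4, X5, X6}, which contains all of one fragment — lossless.
Dependency preservation: the restricted closure of {X6} across the fragments never reaches {X5}, so X6 → X5 cannot be enforced without a join — not preserved.

lossless but not dependency-preserving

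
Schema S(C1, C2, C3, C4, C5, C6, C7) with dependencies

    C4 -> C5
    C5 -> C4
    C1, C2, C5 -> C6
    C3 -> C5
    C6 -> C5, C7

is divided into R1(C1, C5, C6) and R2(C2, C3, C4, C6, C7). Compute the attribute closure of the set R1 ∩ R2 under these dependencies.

C4, C5, C6, C7

R1 ∩ R2 = {C6}.
C6 → C5, C7 applies, adding C5, C7
C5 → C4 applies, adding C4
Closure: {C4, C5, C6, C7}.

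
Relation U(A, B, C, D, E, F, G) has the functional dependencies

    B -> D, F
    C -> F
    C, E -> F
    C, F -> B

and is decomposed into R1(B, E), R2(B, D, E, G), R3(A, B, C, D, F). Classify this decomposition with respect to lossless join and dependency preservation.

Lossless test (chase): Rows 1 and 2 agree on B; apply B→D, F and equate their D, F entries. Rows 1 and 3 agree on B; apply B→D, F and equate their D, F entries. No row becomes fully distinguished — the join is lossy.
Dependency preservation: C, E → F is not contained in any single fragment, but the restricted closure of its left-hand side across the fragments still reaches the right-hand side; the remaining FDs each lie inside some fragment. All dependencies are preserved.

lossy but dependency-preserving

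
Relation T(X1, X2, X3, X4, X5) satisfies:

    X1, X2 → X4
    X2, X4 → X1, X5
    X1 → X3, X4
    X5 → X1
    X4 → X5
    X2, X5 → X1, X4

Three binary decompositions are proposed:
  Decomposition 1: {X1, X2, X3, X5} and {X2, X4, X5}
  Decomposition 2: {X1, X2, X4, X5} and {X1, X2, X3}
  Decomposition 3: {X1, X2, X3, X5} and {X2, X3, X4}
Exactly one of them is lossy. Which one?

Decomposition 3

Decomposition 1: common = {X2, X5}, closure = {X1, X2, X3, X4, X5} → lossless.
Decomposition 2: common = {X1, X2}, closure = {X1, X2, X3, X4, X5} → lossless.
Decomposition 3: common = {X2, X3}, closure = {X2, X3} → lossy.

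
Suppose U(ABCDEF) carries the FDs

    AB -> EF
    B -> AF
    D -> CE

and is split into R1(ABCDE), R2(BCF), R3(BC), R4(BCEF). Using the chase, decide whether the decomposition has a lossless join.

Yes

Chase test. Columns are ABCDEF; row i has aⱼ where attribute j ∈ Ri, else bᵢⱼ.
Initial tableau (one row per fragment):
  row 1: a1 a2 a3 a4 a5 b16
  row 2: b21 a2 a3 b24 b25 a6
  row 3: b31 a2 a3 b34 b35 b36
  row 4: b41 a2 a3 b44 a5 a6
Rows 1 and 2 agree on B; apply B→AF and equate their AF entries.
Rows 1 and 3 agree on B; apply B→AF and equate their AF entries.
Rows 1 and 4 agree on B; apply B→AF and equate their AF entries.
Rows 1 and 2 agree on AB; apply AB→EF and equate their EF entries.
Rows 1 and 3 agree on AB; apply AB→EF and equate their EF entries.
Row 1 is now all distinguished symbols — the join is lossless.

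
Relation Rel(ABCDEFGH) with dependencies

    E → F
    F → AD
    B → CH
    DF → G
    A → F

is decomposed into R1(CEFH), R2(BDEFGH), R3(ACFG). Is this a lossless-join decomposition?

No

Chase test. Columns are ABCDEFGH; row i has aⱼ where attribute j ∈ Ri, else bᵢⱼ.
Initial tableau (one row per fragment):
  row 1: b11 b12 a3 b14 a5 a6 b17 a8
  row 2: b21 a2 b23 a4 a5 a6 a7 a8
  row 3: a1 b32 a3 b34 b35 a6 a7 b38
Rows 1 and 2 agree on F; apply F→AD and equate their AD entries.
Rows 1 and 3 agree on F; apply F→AD and equate their AD entries.
Rows 1 and 2 agree on DF; apply DF→G and equate their G entries.
No row becomes fully distinguished — the join is lossy.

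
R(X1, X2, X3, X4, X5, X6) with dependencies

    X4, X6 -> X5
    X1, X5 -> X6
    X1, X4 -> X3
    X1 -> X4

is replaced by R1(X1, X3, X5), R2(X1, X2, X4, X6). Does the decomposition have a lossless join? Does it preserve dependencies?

Lossless test: (X1)⁺ = {X1, X3, X4}, which is a superkey of neither fragment — lossy.
Dependency preservation: the restricted closure of {X4, X6} across the fragments never reaches {X5}, so X4, X6 → X5 cannot be enforced without a join — not preserved.

lossy and not dependency-preserving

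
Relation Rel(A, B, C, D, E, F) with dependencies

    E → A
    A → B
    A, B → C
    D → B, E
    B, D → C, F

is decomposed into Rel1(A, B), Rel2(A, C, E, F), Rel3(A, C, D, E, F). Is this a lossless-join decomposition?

Chase test. Columns are A, B, C, D, E, F; row i has aⱼ where attribute j ∈ Reli, else bᵢⱼ.
Initial tableau (one row per fragment):
  row 1: a1 a2 b13 b14 b15 b16
  row 2: a1 b22 a3 b24 a5 a6
  row 3: a1 b32 a3 a4 a5 a6
Rows 1 and 2 agree on A; apply A→B and equate their B entries.
Rows 1 and 3 agree on A; apply A→B and equate their B entries.
Rows 1 and 2 agree on A, B; apply A, B→C and equate their C entries.
Row 3 is now all distinguished symbols — the join is lossless.

Yes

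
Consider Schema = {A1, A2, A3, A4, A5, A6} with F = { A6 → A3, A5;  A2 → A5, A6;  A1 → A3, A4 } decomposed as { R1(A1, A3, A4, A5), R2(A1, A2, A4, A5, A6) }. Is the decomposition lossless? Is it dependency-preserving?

Lossless test: (A1, A4, A5)⁺ = {A1, A3, A4, A5}, which contains all of one fragment — lossless.
Dependency preservation: the restricted closure of {A6} across the fragments never reaches {A3, A5}, so A6 → A3, A5 cannot be enforced without a join — not preserved.

lossless but not dependency-preserving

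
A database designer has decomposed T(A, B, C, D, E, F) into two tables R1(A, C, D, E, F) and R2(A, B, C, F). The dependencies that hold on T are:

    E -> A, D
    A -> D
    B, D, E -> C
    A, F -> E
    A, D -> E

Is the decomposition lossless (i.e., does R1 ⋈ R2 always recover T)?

Common attributes: R1 ∩ R2 = {A, C, F}.
Closure of {A, C, F}: A → D applies, adding D; A, F → E applies, adding E. So (A, C, F)⁺ = {A, C, D, E, F}.
This closure contains every attribute of R1, so R1 ∩ R2 → R1. The join is lossless.

Yes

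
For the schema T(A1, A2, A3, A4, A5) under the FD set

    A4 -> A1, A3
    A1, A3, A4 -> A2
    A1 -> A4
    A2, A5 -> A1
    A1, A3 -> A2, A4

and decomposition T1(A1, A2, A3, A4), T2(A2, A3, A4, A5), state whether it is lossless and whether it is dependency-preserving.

lossless and dependency-preserving

Lossless test: (A2, A3, A4)⁺ = {A1, A2, A3, A4}, which contains all of one fragment — lossless.
Dependency preservation: A2, A5 → A1 is not contained in any single fragment, but the restricted closure of its left-hand side across the fragments still reaches the right-hand side; the remaining FDs each lie inside some fragment. All dependencies are preserved.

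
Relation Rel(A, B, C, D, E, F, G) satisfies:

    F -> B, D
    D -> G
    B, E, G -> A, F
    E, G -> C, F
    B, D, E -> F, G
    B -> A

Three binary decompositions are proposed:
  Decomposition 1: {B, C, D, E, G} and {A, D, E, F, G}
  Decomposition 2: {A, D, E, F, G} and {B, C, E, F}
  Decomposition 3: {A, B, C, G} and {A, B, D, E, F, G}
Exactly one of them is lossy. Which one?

Decomposition 1: common = {D, E, G}, closure = {A, B, C, D, E, F, G} → lossless.
Decomposition 2: common = {E, F}, closure = {A, B, C, D, E, F, G} → lossless.
Decomposition 3: common = {A, B, G}, closure = {A, B, G} → lossy.

Decomposition 3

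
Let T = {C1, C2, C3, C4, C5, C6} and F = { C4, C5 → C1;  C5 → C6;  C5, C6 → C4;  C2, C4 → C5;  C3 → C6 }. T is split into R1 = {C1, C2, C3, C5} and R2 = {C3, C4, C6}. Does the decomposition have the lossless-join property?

No

Common attributes: R1 ∩ R2 = {C3}.
Closure of {C3}: C3 → C6 applies, adding C6. So (C3)⁺ = {C3, C6}.
The closure contains neither all of R1 = {C1, C2, C3, C5} nor all of R2 = {C3, C4, C6}, so the common attributes are not a superkey of either fragment. The join is lossy.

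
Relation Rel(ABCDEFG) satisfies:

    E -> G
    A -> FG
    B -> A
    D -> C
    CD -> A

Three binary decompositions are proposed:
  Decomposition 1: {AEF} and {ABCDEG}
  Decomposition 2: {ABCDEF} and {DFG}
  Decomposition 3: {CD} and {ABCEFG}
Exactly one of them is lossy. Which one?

Decomposition 3

Decomposition 1: common = {AE}, closure = {AEFG} → lossless.
Decomposition 2: common = {DF}, closure = {ACDFG} → lossless.
Decomposition 3: common = {C}, closure = {C} → lossy.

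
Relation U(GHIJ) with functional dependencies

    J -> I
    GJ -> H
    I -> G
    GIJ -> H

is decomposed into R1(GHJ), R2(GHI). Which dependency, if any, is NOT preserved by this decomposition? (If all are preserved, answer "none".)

J -> I

Check J → I: no single fragment contains all of {IJ}, and the restricted closure of {J} across the fragments never reaches {I}.
GJ → H is preserved.
I → G is preserved.
GIJ → H is preserved.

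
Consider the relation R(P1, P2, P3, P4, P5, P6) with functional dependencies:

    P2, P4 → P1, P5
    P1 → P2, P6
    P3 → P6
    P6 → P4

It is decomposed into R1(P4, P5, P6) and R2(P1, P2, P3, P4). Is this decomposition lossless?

Common attributes: R1 ∩ R2 = {P4}.
No dependency enlarges {P4}, so (P4)⁺ = {P4}.
The closure contains neither all of R1 = {P4, P5, P6} nor all of R2 = {P1, P2, P3, P4}, so the common attributes are not a superkey of either fragment. The join is lossy.

No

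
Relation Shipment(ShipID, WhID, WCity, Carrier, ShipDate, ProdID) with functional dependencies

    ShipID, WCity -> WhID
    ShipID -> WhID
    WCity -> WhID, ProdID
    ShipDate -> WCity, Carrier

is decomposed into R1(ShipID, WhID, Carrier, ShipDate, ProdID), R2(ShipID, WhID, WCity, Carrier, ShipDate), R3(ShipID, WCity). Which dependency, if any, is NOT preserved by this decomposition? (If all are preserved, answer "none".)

WCity -> WhID, ProdID

Check WCity → WhID, ProdID: no single fragment contains all of {WhID, WCity, ProdID}, and the restricted closure of {WCity} across the fragments never reaches {WhID, ProdID}.
ShipID, WCity → WhID is preserved.
ShipID → WhID is preserved.
ShipDate → WCity, Carrier is preserved.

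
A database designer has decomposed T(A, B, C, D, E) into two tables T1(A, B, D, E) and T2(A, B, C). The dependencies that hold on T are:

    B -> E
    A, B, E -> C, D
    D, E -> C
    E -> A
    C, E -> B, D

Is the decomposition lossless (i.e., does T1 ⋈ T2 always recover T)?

Common attributes: T1 ∩ T2 = {A, B}.
Closure of {A, B}: B → E applies, adding E; A, B, E → C, D applies, adding C, D. So (A, B)⁺ = {A, B, C, D, E}.
This closure contains every attribute of T1, so T1 ∩ T2 → T1. The join is lossless.

Yes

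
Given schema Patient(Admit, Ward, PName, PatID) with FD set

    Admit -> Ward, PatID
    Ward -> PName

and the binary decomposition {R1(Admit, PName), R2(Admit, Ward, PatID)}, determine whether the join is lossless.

Common attributes: R1 ∩ R2 = {Admit}.
Closure of {Admit}: Admit → Ward, PatID applies, adding Ward, PatID; Ward → PName applies, adding PName. So (Admit)⁺ = {Admit, Ward, PName, PatID}.
This closure contains every attribute of R1, so R1 ∩ R2 → R1. The join is lossless.

Yes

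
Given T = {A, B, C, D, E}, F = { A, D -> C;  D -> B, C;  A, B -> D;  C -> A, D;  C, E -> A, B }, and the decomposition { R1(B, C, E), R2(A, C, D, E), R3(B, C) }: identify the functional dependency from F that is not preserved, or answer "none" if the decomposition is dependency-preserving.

Check A, B → D: no single fragment contains all of {A, B, D}, and the restricted closure of {A, B} across the fragments never reaches {D}.
A, D → C is preserved.
D → B, C is preserved.
C → A, D is preserved.
C, E → A, B is preserved.

A, B -> D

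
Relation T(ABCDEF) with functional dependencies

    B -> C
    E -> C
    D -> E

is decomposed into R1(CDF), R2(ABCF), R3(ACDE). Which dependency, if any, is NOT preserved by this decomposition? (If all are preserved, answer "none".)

B → C lies within R2.
E → C lies within R3.
D → E lies within R3.
Every dependency is enforceable on the fragments, so the decomposition is dependency-preserving.

none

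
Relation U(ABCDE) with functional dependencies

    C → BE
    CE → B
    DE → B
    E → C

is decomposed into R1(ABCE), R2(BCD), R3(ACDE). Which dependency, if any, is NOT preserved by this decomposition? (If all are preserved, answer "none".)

none

C → BE lies within R1.
CE → B lies within R1.
DE → B: restricted closure across fragments reaches B.
E → C lies within R1.
Every dependency is enforceable on the fragments, so the decomposition is dependency-preserving.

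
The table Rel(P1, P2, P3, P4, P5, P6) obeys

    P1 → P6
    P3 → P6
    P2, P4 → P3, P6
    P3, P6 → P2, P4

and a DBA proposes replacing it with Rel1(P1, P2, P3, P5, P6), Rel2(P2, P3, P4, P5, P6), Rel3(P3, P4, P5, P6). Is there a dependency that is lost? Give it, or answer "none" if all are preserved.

P1 → P6 lies within Rel1.
P3 → P6 lies within Rel1.
P2, P4 → P3, P6 lies within Rel2.
P3, P6 → P2, P4 lies within Rel2.
Every dependency is enforceable on the fragments, so the decomposition is dependency-preserving.

none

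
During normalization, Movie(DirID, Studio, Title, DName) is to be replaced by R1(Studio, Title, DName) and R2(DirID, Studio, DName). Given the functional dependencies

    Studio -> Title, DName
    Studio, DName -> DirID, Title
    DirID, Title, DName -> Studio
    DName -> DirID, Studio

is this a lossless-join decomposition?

Yes

Common attributes: R1 ∩ R2 = {Studio, DName}.
Closure of {Studio, DName}: Studio → Title, DName applies, adding Title; Studio, DName → DirID, Title applies, adding DirID. So (Studio, DName)⁺ = {DirID, Studio, Title, DName}.
This closure contains every attribute of R1, so R1 ∩ R2 → R1. The join is lossless.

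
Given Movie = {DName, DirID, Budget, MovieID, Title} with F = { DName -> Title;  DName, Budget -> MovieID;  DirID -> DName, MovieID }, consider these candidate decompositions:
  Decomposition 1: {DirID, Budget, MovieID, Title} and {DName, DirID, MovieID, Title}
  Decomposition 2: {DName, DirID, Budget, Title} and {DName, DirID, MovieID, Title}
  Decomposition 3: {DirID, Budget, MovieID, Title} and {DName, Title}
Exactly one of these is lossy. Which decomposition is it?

Decomposition 1: common = {DirID, MovieID, Title}, closure = {DName, DirID, MovieID, Title} → lossless.
Decomposition 2: common = {DName, DirID, Title}, closure = {DName, DirID, MovieID, Title} → lossless.
Decomposition 3: common = {Title}, closure = {Title} → lossy.

Decomposition 3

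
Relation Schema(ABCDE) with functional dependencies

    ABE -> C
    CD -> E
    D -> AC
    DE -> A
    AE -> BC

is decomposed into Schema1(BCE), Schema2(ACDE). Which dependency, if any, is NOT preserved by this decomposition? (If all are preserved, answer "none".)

Check AE → BC: no single fragment contains all of {ABCE}, and the restricted closure of {AE} across the fragments never reaches {BC}.
ABE → C is preserved.
CD → E is preserved.
D → AC is preserved.
DE → A is preserved.

AE -> BC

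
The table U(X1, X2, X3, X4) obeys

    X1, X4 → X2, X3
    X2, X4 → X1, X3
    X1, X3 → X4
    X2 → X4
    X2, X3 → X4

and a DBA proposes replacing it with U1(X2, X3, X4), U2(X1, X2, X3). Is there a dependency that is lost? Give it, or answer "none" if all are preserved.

X1, X4 → X2, X3

Check X1, X4 → X2, X3: no single fragment contains all of {X1, X2, X3, X4}, and the restricted closure of {X1, X4} across the fragments never reaches {X2, X3}.
X2, X4 → X1, X3 is preserved.
X1, X3 → X4 is preserved.
X2 → X4 is preserved.
X2, X3 → X4 is preserved.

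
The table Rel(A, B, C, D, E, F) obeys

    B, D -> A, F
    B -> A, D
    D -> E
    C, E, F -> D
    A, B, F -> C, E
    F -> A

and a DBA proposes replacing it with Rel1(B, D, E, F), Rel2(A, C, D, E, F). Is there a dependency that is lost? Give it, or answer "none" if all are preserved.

Check A, B, F → C, E: no single fragment contains all of {A, B, C, E, F}, and the restricted closure of {A, B, F} across the fragments never reaches {C, E}.
B, D → A, F is preserved.
B → A, D is preserved.
D → E is preserved.
C, E, F → D is preserved.
F → A is preserved.

A, B, F -> C, E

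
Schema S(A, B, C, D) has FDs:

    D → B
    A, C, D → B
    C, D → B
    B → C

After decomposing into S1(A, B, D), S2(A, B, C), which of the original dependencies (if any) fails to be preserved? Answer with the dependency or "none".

none

D → B lies within S1.
A, C, D → B: restricted closure across fragments reaches B.
C, D → B: restricted closure across fragments reaches B.
B → C lies within S2.
Every dependency is enforceable on the fragments, so the decomposition is dependency-preserving.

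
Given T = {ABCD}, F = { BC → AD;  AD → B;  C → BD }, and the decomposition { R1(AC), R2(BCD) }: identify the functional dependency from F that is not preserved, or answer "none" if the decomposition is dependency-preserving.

AD → B

Check AD → B: no single fragment contains all of {ABD}, and the restricted closure of {AD} across the fragments never reaches {B}.
BC → AD is preserved.
C → BD is preserved.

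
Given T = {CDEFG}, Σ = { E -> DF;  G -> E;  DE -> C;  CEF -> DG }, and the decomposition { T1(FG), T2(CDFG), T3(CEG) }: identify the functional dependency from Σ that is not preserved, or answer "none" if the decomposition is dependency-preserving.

E → DF: restricted closure across fragments reaches DF.
G → E lies within T3.
DE → C: restricted closure across fragments reaches C.
CEF → DG: restricted closure across fragments reaches DG.
Every dependency is enforceable on the fragments, so the decomposition is dependency-preserving.

none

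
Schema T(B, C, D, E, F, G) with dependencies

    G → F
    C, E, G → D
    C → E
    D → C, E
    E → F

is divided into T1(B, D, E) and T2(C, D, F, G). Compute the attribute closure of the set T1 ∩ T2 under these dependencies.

C, D, E, F

T1 ∩ T2 = {D}.
D → C, E applies, adding C, E
E → F applies, adding F
Closure: {C, D, E, F}.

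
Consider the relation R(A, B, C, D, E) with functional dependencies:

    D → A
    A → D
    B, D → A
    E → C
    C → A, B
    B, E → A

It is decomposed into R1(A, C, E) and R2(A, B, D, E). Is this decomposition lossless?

Yes

Common attributes: R1 ∩ R2 = {A, E}.
Closure of {A, E}: A → D applies, adding D; E → C applies, adding C; C → A, B applies, adding B. So (A, E)⁺ = {A, B, C, D, E}.
This closure contains every attribute of R1, so R1 ∩ R2 → R1. The join is lossless.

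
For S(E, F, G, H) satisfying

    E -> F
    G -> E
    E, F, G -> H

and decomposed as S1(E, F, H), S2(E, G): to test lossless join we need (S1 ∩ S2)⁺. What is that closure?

E, F

S1 ∩ S2 = {E}.
E → F applies, adding F
Closure: {E, F}.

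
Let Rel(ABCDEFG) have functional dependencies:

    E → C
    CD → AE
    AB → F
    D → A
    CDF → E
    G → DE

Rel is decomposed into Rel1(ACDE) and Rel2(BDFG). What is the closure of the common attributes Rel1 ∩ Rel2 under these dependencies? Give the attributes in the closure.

Rel1 ∩ Rel2 = {D}.
D → A applies, adding A
Closure: {AD}.

AD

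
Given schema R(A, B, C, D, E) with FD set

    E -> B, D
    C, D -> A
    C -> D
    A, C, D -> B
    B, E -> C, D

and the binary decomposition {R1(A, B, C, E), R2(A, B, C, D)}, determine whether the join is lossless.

Yes

Common attributes: R1 ∩ R2 = {A, B, C}.
Closure of {A, B, C}: C → D applies, adding D. So (A, B, C)⁺ = {A, B, C, D}.
This closure contains every attribute of R2, so R1 ∩ R2 → R2. The join is lossless.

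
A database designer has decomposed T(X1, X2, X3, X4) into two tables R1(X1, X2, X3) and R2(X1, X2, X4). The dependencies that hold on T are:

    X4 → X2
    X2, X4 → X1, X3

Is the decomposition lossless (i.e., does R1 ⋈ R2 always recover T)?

Common attributes: R1 ∩ R2 = {X1, X2}.
No dependency enlarges {X1, X2}, so (X1, X2)⁺ = {X1, X2}.
The closure contains neither all of R1 = {X1, X2, X3} nor all of R2 = {X1, X2, X4}, so the common attributes are not a superkey of either fragment. The join is lossy.

No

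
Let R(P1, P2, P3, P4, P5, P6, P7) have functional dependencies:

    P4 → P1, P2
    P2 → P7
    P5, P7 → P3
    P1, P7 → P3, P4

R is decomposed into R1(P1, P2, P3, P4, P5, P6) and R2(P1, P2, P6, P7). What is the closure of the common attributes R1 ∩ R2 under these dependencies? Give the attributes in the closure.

P1, P2, P3, P4, P6, P7

R1 ∩ R2 = {P1, P2, P6}.
P2 → P7 applies, adding P7
P1, P7 → P3, P4 applies, adding P3, P4
Closure: {P1, P2, P3, P4, P6, P7}.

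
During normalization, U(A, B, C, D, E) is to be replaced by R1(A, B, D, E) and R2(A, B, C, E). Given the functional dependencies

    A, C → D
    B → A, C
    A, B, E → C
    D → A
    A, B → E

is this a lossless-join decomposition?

Common attributes: R1 ∩ R2 = {A, B, E}.
Closure of {A, B, E}: B → A, C applies, adding C; A, C → D applies, adding D. So (A, B, E)⁺ = {A, B, C, D, E}.
This closure contains every attribute of R1, so R1 ∩ R2 → R1. The join is lossless.

Yes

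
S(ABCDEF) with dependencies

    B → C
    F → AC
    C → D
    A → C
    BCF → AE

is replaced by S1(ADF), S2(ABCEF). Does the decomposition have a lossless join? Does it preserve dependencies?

lossless but not dependency-preserving

Lossless test: (AF)⁺ = {ACDF}, which contains all of one fragment — lossless.
Dependency preservation: the restricted closure of {C} across the fragments never reaches {D}, so C → D cannot be enforced without a join — not preserved.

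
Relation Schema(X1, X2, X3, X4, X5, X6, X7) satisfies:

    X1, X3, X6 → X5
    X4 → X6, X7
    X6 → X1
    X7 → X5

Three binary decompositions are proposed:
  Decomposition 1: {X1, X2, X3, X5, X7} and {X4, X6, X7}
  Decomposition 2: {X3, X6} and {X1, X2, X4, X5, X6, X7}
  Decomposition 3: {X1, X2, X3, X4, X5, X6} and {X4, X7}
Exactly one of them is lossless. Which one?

Decomposition 1: common = {X7}, closure = {X5, X7} → lossy.
Decomposition 2: common = {X6}, closure = {X1, X6} → lossy.
Decomposition 3: common = {X4}, closure = {X1, X4, X5, X6, X7} → lossless.

Decomposition 3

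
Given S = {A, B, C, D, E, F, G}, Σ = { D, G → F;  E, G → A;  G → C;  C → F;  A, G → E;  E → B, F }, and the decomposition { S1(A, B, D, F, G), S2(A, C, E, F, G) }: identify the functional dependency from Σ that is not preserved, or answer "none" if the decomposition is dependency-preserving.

Check E → B, F: no single fragment contains all of {B, E, F}, and the restricted closure of {E} across the fragments never reaches {B, F}.
D, G → F is preserved.
E, G → A is preserved.
G → C is preserved.
C → F is preserved.
A, G → E is preserved.

E → B, F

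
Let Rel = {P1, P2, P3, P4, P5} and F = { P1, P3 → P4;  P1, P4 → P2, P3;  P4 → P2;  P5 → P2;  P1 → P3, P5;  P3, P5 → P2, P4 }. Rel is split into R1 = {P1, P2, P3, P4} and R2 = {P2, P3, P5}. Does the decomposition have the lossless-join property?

Common attributes: R1 ∩ R2 = {P2, P3}.
No dependency enlarges {P2, P3}, so (P2, P3)⁺ = {P2, P3}.
The closure contains neither all of R1 = {P1, P2, P3, P4} nor all of R2 = {P2, P3, P5}, so the common attributes are not a superkey of either fragment. The join is lossy.

No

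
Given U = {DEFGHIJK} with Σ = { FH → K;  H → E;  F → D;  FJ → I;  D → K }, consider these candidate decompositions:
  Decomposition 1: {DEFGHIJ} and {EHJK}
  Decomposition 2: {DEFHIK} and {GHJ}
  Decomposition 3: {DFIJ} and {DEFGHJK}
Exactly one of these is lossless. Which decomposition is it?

Decomposition 3

Decomposition 1: common = {EHJ}, closure = {EHJ} → lossy.
Decomposition 2: common = {H}, closure = {EH} → lossy.
Decomposition 3: common = {DFJ}, closure = {DFIJK} → lossless.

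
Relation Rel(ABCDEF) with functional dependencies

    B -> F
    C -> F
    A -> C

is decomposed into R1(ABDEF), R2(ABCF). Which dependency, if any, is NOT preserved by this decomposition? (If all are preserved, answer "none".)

B → F lies within R1.
C → F lies within R2.
A → C lies within R2.
Every dependency is enforceable on the fragments, so the decomposition is dependency-preserving.

none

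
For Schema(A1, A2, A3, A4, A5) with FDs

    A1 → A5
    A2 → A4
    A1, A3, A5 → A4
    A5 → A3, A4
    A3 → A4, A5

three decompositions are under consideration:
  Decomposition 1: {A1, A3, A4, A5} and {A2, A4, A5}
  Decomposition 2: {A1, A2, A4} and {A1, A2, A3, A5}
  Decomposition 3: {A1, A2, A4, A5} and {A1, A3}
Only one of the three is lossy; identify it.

Decomposition 1

Decomposition 1: common = {A4, A5}, closure = {A3, A4, A5} → lossy.
Decomposition 2: common = {A1, A2}, closure = {A1, A2, A3, A4, A5} → lossless.
Decomposition 3: common = {A1}, closure = {A1, A3, A4, A5} → lossless.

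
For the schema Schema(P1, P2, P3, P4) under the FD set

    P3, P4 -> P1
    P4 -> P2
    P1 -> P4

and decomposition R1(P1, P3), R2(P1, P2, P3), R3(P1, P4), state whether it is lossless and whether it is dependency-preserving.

Lossless test (chase): Rows 1 and 2 agree on P1; apply P1→P4 and equate their P4 entries. Rows 1 and 3 agree on P1; apply P1→P4 and equate their P4 entries. Rows 1 and 2 agree on P4; apply P4→P2 and equate their P2 entries. Rows 1 and 3 agree on P4; apply P4→P2 and equate their P2 entries. Row 1 is now all distinguished symbols — the join is lossless.
Dependency preservation: the restricted closure of {P3, P4} across the fragments never reaches {P1}, so P3, P4 → P1 cannot be enforced without a join — not preserved.

lossless but not dependency-preserving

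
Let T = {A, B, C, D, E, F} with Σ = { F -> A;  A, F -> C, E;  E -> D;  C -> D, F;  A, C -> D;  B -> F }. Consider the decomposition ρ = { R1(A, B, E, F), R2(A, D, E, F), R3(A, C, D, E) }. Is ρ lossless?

Chase test. Columns are A, B, C, D, E, F; row i has aⱼ where attribute j ∈ Ri, else bᵢⱼ.
Initial tableau (one row per fragment):
  row 1: a1 a2 b13 b14 a5 a6
  row 2: a1 b22 b23 a4 a5 a6
  row 3: a1 b32 a3 a4 a5 b36
Rows 1 and 2 agree on A, F; apply A, F→C, E and equate their C, E entries.
Rows 1 and 2 agree on E; apply E→D and equate their D entries.
No row becomes fully distinguished — the join is lossy.

No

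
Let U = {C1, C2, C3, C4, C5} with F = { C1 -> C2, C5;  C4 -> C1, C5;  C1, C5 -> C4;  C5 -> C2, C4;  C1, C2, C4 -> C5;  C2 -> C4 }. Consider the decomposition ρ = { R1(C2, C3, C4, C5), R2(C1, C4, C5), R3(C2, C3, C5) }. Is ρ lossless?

Chase test. Columns are C1, C2, C3, C4, C5; row i has aⱼ where attribute j ∈ Ri, else bᵢⱼ.
Initial tableau (one row per fragment):
  row 1: b11 a2 a3 a4 a5
  row 2: a1 b22 b23 a4 a5
  row 3: b31 a2 a3 b34 a5
Rows 1 and 2 agree on C4; apply C4→C1, C5 and equate their C1, C5 entries.
Rows 1 and 2 agree on C5; apply C5→C2, C4 and equate their C2, C4 entries.
Rows 1 and 3 agree on C5; apply C5→C2, C4 and equate their C2, C4 entries.
Rows 1 and 3 agree on C4; apply C4→C1, C5 and equate their C1, C5 entries.
Row 1 is now all distinguished symbols — the join is lossless.

Yes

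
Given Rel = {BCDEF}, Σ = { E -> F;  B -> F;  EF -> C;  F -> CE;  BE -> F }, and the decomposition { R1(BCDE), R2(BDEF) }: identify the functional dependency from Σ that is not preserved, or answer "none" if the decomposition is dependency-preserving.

E → F lies within R2.
B → F lies within R2.
EF → C: restricted closure across fragments reaches C.
F → CE: restricted closure across fragments reaches CE.
BE → F lies within R2.
Every dependency is enforceable on the fragments, so the decomposition is dependency-preserving.

none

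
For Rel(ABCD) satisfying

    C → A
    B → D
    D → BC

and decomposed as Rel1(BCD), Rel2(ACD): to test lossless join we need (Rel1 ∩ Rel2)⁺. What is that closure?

Rel1 ∩ Rel2 = {CD}.
C → A applies, adding A
D → BC applies, adding B
Closure: {ABCD}.

ABCD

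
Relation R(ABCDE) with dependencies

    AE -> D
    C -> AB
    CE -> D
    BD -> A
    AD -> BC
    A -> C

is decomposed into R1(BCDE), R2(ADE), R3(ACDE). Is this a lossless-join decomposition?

Chase test. Columns are ABCDE; row i has aⱼ where attribute j ∈ Ri, else bᵢⱼ.
Initial tableau (one row per fragment):
  row 1: b11 a2 a3 a4 a5
  row 2: a1 b22 b23 a4 a5
  row 3: a1 b32 a3 a4 a5
Rows 1 and 3 agree on C; apply C→AB and equate their AB entries.
Rows 1 and 2 agree on AD; apply AD→BC and equate their BC entries.
Row 1 is now all distinguished symbols — the join is lossless.

Yes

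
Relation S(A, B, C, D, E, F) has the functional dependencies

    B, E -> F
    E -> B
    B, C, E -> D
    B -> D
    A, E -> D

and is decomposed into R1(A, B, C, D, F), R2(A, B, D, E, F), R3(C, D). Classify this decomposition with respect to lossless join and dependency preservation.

lossy but dependency-preserving

Lossless test (chase): applying each FD to every pair of rows produces no changes in the tableau, so no row becomes fully distinguished — the join is lossy.
Dependency preservation: B, C, E → D is not contained in any single fragment, but the restricted closure of its left-hand side across the fragments still reaches the right-hand side; the remaining FDs each lie inside some fragment. All dependencies are preserved.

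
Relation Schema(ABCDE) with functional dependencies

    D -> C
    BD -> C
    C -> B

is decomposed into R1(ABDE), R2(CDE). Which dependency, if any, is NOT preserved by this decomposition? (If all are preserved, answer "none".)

C -> B

Check C → B: no single fragment contains all of {BC}, and the restricted closure of {C} across the fragments never reaches {B}.
D → C is preserved.
BD → C is preserved.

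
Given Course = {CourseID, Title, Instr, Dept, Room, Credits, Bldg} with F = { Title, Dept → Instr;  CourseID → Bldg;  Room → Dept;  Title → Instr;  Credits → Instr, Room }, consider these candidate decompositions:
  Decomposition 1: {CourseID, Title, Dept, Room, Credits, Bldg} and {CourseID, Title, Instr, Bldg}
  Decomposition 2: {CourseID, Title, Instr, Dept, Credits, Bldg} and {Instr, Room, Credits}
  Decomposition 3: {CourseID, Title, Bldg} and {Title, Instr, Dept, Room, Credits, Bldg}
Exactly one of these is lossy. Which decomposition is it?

Decomposition 1: common = {CourseID, Title, Bldg}, closure = {CourseID, Title, Instr, Bldg} → lossless.
Decomposition 2: common = {Instr, Credits}, closure = {Instr, Dept, Room, Credits} → lossless.
Decomposition 3: common = {Title, Bldg}, closure = {Title, Instr, Bldg} → lossy.

Decomposition 3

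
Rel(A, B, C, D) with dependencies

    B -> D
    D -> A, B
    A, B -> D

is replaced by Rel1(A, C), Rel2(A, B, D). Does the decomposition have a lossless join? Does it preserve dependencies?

Lossless test: (A)⁺ = {A}, which is a superkey of neither fragment — lossy.
Dependency preservation: every FD's attributes lie within a single fragment, so each can be enforced locally — preserved.

lossy but dependency-preserving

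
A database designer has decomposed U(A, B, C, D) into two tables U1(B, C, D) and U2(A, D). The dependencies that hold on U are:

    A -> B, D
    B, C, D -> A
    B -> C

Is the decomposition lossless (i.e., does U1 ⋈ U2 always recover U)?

No

Common attributes: U1 ∩ U2 = {D}.
No dependency enlarges {D}, so (D)⁺ = {D}.
The closure contains neither all of U1 = {B, C, D} nor all of U2 = {A, D}, so the common attributes are not a superkey of either fragment. The join is lossy.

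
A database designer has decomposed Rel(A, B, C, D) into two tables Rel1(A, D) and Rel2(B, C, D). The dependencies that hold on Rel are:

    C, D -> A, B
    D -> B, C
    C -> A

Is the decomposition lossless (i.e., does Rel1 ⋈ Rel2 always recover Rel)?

Common attributes: Rel1 ∩ Rel2 = {D}.
Closure of {D}: D → B, C applies, adding B, C; C → A applies, adding A. So (D)⁺ = {A, B, C, D}.
This closure contains every attribute of Rel1, so Rel1 ∩ Rel2 → Rel1. The join is lossless.

Yes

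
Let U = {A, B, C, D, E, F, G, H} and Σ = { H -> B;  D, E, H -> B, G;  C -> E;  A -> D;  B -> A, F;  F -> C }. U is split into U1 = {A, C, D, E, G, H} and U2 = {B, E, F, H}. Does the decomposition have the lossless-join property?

Yes

Common attributes: U1 ∩ U2 = {E, H}.
Closure of {E, H}: H → B applies, adding B; B → A, F applies, adding A, F; F → C applies, adding C; A → D applies, adding D; D, E, H → B, G applies, adding G. So (E, H)⁺ = {A, B, C, D, E, F, G, H}.
This closure contains every attribute of U1, so U1 ∩ U2 → U1. The join is lossless.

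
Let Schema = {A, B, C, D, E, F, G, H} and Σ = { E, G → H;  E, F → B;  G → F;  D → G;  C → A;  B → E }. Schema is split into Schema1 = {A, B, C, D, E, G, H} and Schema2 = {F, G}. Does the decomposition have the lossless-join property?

Yes

Common attributes: Schema1 ∩ Schema2 = {G}.
Closure of {G}: G → F applies, adding F. So (G)⁺ = {F, G}.
This closure contains every attribute of Schema2, so Schema1 ∩ Schema2 → Schema2. The join is lossless.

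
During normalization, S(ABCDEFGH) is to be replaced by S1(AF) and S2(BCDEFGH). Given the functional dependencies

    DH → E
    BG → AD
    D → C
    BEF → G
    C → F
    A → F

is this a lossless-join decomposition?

No

Common attributes: S1 ∩ S2 = {F}.
No dependency enlarges {F}, so (F)⁺ = {F}.
The closure contains neither all of S1 = {AF} nor all of S2 = {BCDEFGH}, so the common attributes are not a superkey of either fragment. The join is lossy.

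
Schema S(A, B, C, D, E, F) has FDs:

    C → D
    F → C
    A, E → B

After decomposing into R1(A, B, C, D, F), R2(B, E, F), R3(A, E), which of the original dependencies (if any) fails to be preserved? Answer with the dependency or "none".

Check A, E → B: no single fragment contains all of {A, B, E}, and the restricted closure of {A, E} across the fragments never reaches {B}.
C → D is preserved.
F → C is preserved.

A, E → B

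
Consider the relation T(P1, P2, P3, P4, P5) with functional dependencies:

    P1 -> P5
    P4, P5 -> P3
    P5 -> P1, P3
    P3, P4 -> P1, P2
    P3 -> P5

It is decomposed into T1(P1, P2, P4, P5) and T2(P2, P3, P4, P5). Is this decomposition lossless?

Yes

Common attributes: T1 ∩ T2 = {P2, P4, P5}.
Closure of {P2, P4, P5}: P4, P5 → P3 applies, adding P3; P5 → P1, P3 applies, adding P1. So (P2, P4, P5)⁺ = {P1, P2, P3, P4, P5}.
This closure contains every attribute of T1, so T1 ∩ T2 → T1. The join is lossless.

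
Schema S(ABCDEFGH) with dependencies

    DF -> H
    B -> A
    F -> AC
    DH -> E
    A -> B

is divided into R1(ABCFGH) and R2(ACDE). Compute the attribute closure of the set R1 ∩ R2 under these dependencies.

ABC

R1 ∩ R2 = {AC}.
A → B applies, adding B
Closure: {ABC}.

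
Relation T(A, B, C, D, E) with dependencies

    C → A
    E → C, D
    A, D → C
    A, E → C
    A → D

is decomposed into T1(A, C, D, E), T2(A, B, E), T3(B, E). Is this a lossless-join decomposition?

Yes

Chase test. Columns are A, B, C, D, E; row i has aⱼ where attribute j ∈ Ti, else bᵢⱼ.
Initial tableau (one row per fragment):
  row 1: a1 b12 a3 a4 a5
  row 2: a1 a2 b23 b24 a5
  row 3: b31 a2 b33 b34 a5
Rows 1 and 2 agree on E; apply E→C, D and equate their C, D entries.
Rows 1 and 3 agree on E; apply E→C, D and equate their C, D entries.
Rows 1 and 3 agree on C; apply C→A and equate their A entries.
Row 2 is now all distinguished symbols — the join is lossless.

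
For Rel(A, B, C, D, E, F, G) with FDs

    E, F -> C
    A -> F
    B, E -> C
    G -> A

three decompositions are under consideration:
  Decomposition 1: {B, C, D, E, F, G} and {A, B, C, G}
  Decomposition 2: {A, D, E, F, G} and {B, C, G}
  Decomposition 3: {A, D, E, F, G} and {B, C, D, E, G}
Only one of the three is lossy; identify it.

Decomposition 2

Decomposition 1: common = {B, C, G}, closure = {A, B, C, F, G} → lossless.
Decomposition 2: common = {G}, closure = {A, F, G} → lossy.
Decomposition 3: common = {D, E, G}, closure = {A, C, D, E, F, G} → lossless.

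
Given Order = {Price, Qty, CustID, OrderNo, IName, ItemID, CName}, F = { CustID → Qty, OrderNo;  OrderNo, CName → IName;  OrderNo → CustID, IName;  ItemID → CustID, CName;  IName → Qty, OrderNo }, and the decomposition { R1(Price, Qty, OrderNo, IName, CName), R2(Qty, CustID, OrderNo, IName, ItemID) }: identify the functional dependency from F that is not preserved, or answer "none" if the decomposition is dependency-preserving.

Check ItemID → CustID, CName: no single fragment contains all of {CustID, ItemID, CName}, and the restricted closure of {ItemID} across the fragments never reaches {CustID, CName}.
CustID → Qty, OrderNo is preserved.
OrderNo, CName → IName is preserved.
OrderNo → CustID, IName is preserved.
IName → Qty, OrderNo is preserved.

ItemID → CustID, CName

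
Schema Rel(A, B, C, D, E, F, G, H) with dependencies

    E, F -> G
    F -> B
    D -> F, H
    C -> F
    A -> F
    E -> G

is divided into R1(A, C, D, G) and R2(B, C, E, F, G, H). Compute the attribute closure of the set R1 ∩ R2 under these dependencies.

B, C, F, G

R1 ∩ R2 = {C, G}.
C → F applies, adding F
F → B applies, adding B
Closure: {B, C, F, G}.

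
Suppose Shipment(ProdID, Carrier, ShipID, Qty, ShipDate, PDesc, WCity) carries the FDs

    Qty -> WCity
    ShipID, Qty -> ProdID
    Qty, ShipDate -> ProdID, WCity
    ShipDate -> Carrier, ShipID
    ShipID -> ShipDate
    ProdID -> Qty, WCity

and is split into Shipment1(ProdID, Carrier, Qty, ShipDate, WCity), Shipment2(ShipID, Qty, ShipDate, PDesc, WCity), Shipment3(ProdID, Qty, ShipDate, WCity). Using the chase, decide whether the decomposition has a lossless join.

Chase test. Columns are ProdID, Carrier, ShipID, Qty, ShipDate, PDesc, WCity; row i has aⱼ where attribute j ∈ Shipmenti, else bᵢⱼ.
Initial tableau (one row per fragment):
  row 1: a1 a2 b13 a4 a5 b16 a7
  row 2: b21 b22 a3 a4 a5 a6 a7
  row 3: a1 b32 b33 a4 a5 b36 a7
Rows 1 and 2 agree on Qty, ShipDate; apply Qty, ShipDate→ProdID, WCity and equate their ProdID, WCity entries.
Rows 1 and 2 agree on ShipDate; apply ShipDate→Carrier, ShipID and equate their Carrier, ShipID entries.
Rows 1 and 3 agree on ShipDate; apply ShipDate→Carrier, ShipID and equate their Carrier, ShipID entries.
Row 2 is now all distinguished symbols — the join is lossless.

Yes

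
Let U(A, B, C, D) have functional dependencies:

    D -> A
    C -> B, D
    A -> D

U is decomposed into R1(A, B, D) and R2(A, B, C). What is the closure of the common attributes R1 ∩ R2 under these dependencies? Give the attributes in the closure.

R1 ∩ R2 = {A, B}.
A → D applies, adding D
Closure: {A, B, D}.

A, B, D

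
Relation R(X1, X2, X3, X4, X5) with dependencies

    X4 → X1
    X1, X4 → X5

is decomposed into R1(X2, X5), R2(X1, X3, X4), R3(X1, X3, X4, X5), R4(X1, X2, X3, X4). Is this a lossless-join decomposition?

Chase test. Columns are X1, X2, X3, X4, X5; row i has aⱼ where attribute j ∈ Ri, else bᵢⱼ.
Initial tableau (one row per fragment):
  row 1: b11 a2 b13 b14 a5
  row 2: a1 b22 a3 a4 b25
  row 3: a1 b32 a3 a4 a5
  row 4: a1 a2 a3 a4 b45
Rows 2 and 3 agree on X1, X4; apply X1, X4→X5 and equate their X5 entries.
Rows 2 and 4 agree on X1, X4; apply X1, X4→X5 and equate their X5 entries.
Row 4 is now all distinguished symbols — the join is lossless.

Yes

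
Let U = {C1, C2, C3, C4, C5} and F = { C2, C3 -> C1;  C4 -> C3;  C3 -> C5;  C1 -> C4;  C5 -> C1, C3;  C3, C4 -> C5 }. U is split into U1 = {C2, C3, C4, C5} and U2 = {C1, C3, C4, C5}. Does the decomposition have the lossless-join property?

Common attributes: U1 ∩ U2 = {C3, C4, C5}.
Closure of {C3, C4, C5}: C5 → C1, C3 applies, adding C1. So (C3, C4, C5)⁺ = {C1, C3, C4, C5}.
This closure contains every attribute of U2, so U1 ∩ U2 → U2. The join is lossless.

Yes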